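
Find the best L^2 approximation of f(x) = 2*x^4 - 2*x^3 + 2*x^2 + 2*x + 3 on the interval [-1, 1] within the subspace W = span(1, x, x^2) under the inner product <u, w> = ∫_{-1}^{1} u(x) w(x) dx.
g(x) = 26*x^2/7 + 4*x/5 + 99/35

The best approximation g ∈ W is the orthogonal projection of f onto W. Writing g = a_0 + a_1 x + a_2 x^2, the coefficients solve the normal equations G · a = b where
  G_{ij} = <φ_i, φ_j> and b_i = <f, φ_i>, with φ_0 = 1, φ_1 = x, φ_2 = x^2.
G =
  [2, 0, 2/3]
  [0, 2/3, 0]
  [2/3, 0, 2/5],
b = (122/15, 8/15, 118/35).
Solving gives a_0 = 99/35, a_1 = 4/5, a_2 = 26/7, so
  g(x) = 26*x^2/7 + 4*x/5 + 99/35.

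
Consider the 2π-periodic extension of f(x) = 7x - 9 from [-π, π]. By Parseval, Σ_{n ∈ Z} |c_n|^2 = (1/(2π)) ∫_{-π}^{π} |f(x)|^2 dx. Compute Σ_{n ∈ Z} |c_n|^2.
Σ |c_n|^2 = 49π^2/3 + 81

Expand and integrate term by term over [-π, π]:
  ∫ (7x)^2 dx = 49·(2π^3/3); ∫ 2·7·(-9)·x dx = 0 (odd integrand); ∫ (-9)^2 dx = 81·2π.
So (1/(2π)) ∫_{-π}^{π} (7x - 9)^2 dx = 49π^2/3 + 81 = 49π^2/3 + 81.
Parseval ⇒ Σ |c_n|^2 = 49π^2/3 + 81.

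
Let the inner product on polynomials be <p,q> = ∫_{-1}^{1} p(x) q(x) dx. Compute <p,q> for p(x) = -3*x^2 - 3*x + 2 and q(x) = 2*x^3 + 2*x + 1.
<p,q> = -22/5

Expand the product: p(x)·q(x) = -6*x^5 - 6*x^4 - 2*x^3 - 9*x^2 + x + 2.
∫_{-1}^{1} of each monomial x^k gives [2/(k+1) if k even, 0 if k odd]. Integrating term-by-term (or equivalently evaluating the antiderivative F(x) = -x^6 - 6*x^5/5 - x^4/2 - 3*x^3 + x^2/2 + 2*x at the endpoints):
  F(1) − F(−1) = -16/5 − (6/5) = -22/5.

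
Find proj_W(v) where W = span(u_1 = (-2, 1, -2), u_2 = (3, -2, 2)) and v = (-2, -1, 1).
proj_W(v) = (-4/9, 5/9, 2/9)

Set up U = [u_1 | ... | u_2] ∈ R^(3×2). The projector onto W = col(U) is P = U (U^T U)^(-1) U^T.
Compute U^T U =
  [9, -12]
  [-12, 17],
and U^T v = (1, -2).
Solve U^T U · c = U^T v for the coefficients: c = (-7/9, -2/3). The projection is proj_W(v) = U c.
Check: (v - proj_W(v)) · u_1 = 0  (should be 0).
Check: (v - proj_W(v)) · u_2 = 0  (should be 0).
Result: proj_W(v) = (-4/9, 5/9, 2/9).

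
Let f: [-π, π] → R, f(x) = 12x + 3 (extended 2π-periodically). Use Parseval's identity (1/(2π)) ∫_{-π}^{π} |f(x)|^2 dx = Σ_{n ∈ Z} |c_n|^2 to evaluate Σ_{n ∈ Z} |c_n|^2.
Σ |c_n|^2 = 48π^2 + 9

Expand and integrate term by term over [-π, π]:
  ∫ (12x)^2 dx = 144·(2π^3/3); ∫ 2·12·(3)·x dx = 0 (odd integrand); ∫ 3^2 dx = 9·2π.
So (1/(2π)) ∫_{-π}^{π} (12x + 3)^2 dx = 144π^2/3 + 9 = 48π^2 + 9.
Parseval ⇒ Σ |c_n|^2 = 48π^2 + 9.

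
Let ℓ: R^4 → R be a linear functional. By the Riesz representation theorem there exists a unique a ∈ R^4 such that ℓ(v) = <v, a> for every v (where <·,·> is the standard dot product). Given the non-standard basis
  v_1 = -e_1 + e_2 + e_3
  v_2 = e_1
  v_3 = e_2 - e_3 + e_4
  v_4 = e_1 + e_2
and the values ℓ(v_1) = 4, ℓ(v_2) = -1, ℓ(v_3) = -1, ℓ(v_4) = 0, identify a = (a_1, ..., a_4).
a = (-1, 1, 2, 0)

Write a = (a_1, ..., a_4) in the standard basis. For each basis vector v_i, ℓ(v_i) = <v_i, a> is a linear equation in the a_j's. Collect the n equations into a matrix system V a = ℓ, where row i of V is v_i (expressed in the standard basis). Since V is invertible (lower-triangular with 1s on the diagonal, up to permutation), solve by back-substitution:
  V =
[[-1, 1, 1, 0],
 [1, 0, 0, 0],
 [0, 1, -1, 1],
 [1, 1, 0, 0]]
  V a = (4, -1, -1, 0)
Solving gives a = (-1, 1, 2, 0).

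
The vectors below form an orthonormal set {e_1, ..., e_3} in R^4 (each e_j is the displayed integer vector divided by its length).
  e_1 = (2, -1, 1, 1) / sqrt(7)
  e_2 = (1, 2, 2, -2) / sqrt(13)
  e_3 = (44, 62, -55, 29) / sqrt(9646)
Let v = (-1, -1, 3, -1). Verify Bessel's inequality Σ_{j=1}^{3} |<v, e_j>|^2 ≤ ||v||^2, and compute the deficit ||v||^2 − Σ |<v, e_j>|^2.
Σ |<v, e_j>|^2 = 604/53; ||v||^2 = 12; deficit = 32/53

Write each e_j = u_j / sqrt(<u_j, u_j>) where u_j is the displayed integer vector. Then <v, e_j> = <v, u_j> / sqrt(<u_j, u_j>), so |<v, e_j>|^2 = <v, u_j>^2 / <u_j, u_j>.
Coefficients: <v, e_1> = 1/sqrt(7), <v, e_2> = 5/sqrt(13), <v, e_3> = -300/sqrt(9646).
Square and sum: Σ |<v, e_j>|^2 = 604/53.
Compute ||v||^2 = v·v = 12.
Deficit = 12 − 604/53 = 32/53 ≥ 0, confirming Bessel's inequality. (The deficit equals ||v − Σ <v,e_j> e_j||^2, the squared distance from v to span{e_j}.)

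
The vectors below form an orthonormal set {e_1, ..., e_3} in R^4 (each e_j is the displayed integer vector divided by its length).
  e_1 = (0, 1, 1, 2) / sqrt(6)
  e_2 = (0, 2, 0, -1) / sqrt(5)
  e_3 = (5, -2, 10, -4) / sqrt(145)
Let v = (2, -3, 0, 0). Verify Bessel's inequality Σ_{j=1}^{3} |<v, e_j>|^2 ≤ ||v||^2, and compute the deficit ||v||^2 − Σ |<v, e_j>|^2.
Σ |<v, e_j>|^2 = 607/58; ||v||^2 = 13; deficit = 147/58

Write each e_j = u_j / sqrt(<u_j, u_j>) where u_j is the displayed integer vector. Then <v, e_j> = <v, u_j> / sqrt(<u_j, u_j>), so |<v, e_j>|^2 = <v, u_j>^2 / <u_j, u_j>.
Coefficients: <v, e_1> = -3/sqrt(6), <v, e_2> = -6/sqrt(5), <v, e_3> = 16/sqrt(145).
Square and sum: Σ |<v, e_j>|^2 = 607/58.
Compute ||v||^2 = v·v = 13.
Deficit = 13 − 607/58 = 147/58 ≥ 0, confirming Bessel's inequality. (The deficit equals ||v − Σ <v,e_j> e_j||^2, the squared distance from v to span{e_j}.)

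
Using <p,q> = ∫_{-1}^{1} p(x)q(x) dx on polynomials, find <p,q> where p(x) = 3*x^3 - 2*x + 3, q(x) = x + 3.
<p,q> = 268/15

Expand the product: p(x)·q(x) = 3*x^4 + 9*x^3 - 2*x^2 - 3*x + 9.
∫_{-1}^{1} of each monomial x^k gives [2/(k+1) if k even, 0 if k odd]. Integrating term-by-term (or equivalently evaluating the antiderivative F(x) = 3*x^5/5 + 9*x^4/4 - 2*x^3/3 - 3*x^2/2 + 9*x at the endpoints):
  F(1) − F(−1) = 581/60 − (-491/60) = 268/15.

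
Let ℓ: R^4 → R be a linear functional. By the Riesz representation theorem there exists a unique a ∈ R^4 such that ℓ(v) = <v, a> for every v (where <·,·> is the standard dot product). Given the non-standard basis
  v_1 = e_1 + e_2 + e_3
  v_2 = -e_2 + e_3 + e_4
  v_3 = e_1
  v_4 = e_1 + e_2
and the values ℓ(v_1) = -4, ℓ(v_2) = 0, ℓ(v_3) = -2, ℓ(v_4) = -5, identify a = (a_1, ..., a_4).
a = (-2, -3, 1, -4)

Write a = (a_1, ..., a_4) in the standard basis. For each basis vector v_i, ℓ(v_i) = <v_i, a> is a linear equation in the a_j's. Collect the n equations into a matrix system V a = ℓ, where row i of V is v_i (expressed in the standard basis). Since V is invertible (lower-triangular with 1s on the diagonal, up to permutation), solve by back-substitution:
  V =
[[1, 1, 1, 0],
 [0, -1, 1, 1],
 [1, 0, 0, 0],
 [1, 1, 0, 0]]
  V a = (-4, 0, -2, -5)
Solving gives a = (-2, -3, 1, -4).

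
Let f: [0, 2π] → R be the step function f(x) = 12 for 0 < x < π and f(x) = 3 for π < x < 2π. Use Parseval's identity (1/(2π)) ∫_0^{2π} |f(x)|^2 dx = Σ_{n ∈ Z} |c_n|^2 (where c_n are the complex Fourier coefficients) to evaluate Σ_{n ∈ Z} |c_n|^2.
Σ |c_n|^2 = 153/2

Parseval equates the L^2 energy of f (normalised by 1/(2π)) with the ℓ^2 sum of its Fourier coefficients: (1/(2π)) ∫_0^{2π} |f|^2 = Σ |c_n|^2.
Compute the left side: (1/(2π)) [∫_0^π 12^2 dx + ∫_π^{2π} 3^2 dx] = (1/(2π)) · (144π + 9π) = (144 + 9)/2 = 153/2.
So Σ_{n ∈ Z} |c_n|^2 = 153/2.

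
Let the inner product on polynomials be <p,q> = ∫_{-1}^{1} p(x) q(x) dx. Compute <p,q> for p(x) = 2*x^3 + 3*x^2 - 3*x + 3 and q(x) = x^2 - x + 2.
<p,q> = 102/5

Expand the product: p(x)·q(x) = 2*x^5 + x^4 - 2*x^3 + 12*x^2 - 9*x + 6.
∫_{-1}^{1} of each monomial x^k gives [2/(k+1) if k even, 0 if k odd]. Integrating term-by-term (or equivalently evaluating the antiderivative F(x) = x^6/3 + x^5/5 - x^4/2 + 4*x^3 - 9*x^2/2 + 6*x at the endpoints):
  F(1) − F(−1) = 83/15 − (-223/15) = 102/5.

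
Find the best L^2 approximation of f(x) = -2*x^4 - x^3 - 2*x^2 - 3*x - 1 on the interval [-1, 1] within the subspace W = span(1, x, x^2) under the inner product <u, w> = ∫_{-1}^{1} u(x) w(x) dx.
g(x) = -26*x^2/7 - 18*x/5 - 29/35

The best approximation g ∈ W is the orthogonal projection of f onto W. Writing g = a_0 + a_1 x + a_2 x^2, the coefficients solve the normal equations G · a = b where
  G_{ij} = <φ_i, φ_j> and b_i = <f, φ_i>, with φ_0 = 1, φ_1 = x, φ_2 = x^2.
G =
  [2, 0, 2/3]
  [0, 2/3, 0]
  [2/3, 0, 2/5],
b = (-62/15, -12/5, -214/105).
Solving gives a_0 = -29/35, a_1 = -18/5, a_2 = -26/7, so
  g(x) = -26*x^2/7 - 18*x/5 - 29/35.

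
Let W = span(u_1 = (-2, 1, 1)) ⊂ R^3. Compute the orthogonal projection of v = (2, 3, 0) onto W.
proj_W(v) = (1/3, -1/6, -1/6)

Set up U = [u_1 | ... | u_1] ∈ R^(3×1). The projector onto W = col(U) is P = U (U^T U)^(-1) U^T.
Compute U^T U =
  [6],
and U^T v = (-1).
Solve U^T U · c = U^T v for the coefficients: c = (-1/6). The projection is proj_W(v) = U c.
Check: (v - proj_W(v)) · u_1 = 0  (should be 0).
Result: proj_W(v) = (1/3, -1/6, -1/6).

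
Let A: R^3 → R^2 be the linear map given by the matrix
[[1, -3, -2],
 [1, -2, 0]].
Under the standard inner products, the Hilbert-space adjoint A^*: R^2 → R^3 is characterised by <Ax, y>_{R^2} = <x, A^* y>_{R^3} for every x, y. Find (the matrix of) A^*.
A^* = A^T =
[[1, 1],
 [-3, -2],
 [-2, 0]]

For real matrices with standard dot products, the defining identity <Ax, y> = <x, A^* y> gives (Ax)^T y = x^T (A^*) y, i.e. x^T A^T y = x^T (A^*) y. Since this holds for all x, y, we must have A^* = A^T. Therefore
A^* =
[[1, 1],
 [-3, -2],
 [-2, 0]].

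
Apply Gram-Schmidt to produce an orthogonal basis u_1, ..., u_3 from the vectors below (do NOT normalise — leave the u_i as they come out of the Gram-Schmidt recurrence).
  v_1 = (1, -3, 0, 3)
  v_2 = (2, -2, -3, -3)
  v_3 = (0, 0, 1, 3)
Orthogonal basis:
  u_1 = (1, -3, 0, 3)
  u_2 = (39/19, -41/19, -3, -54/19)
  u_3 = (216/493, 228/493, -164/493, 156/493)

Apply the Gram-Schmidt recurrence
  u_1 = v_1
  u_i = v_i − Σ_{j<i} ((v_i · u_j) / (u_j · u_j)) · u_j.

Step by step this gives:
  u_1 = (1, -3, 0, 3)
  u_2 = (39/19, -41/19, -3, -54/19)
  u_3 = (216/493, 228/493, -164/493, 156/493)

Orthogonality check:
  u_2 · u_1 = 0 (should be 0)
  u_3 · u_1 = 0 (should be 0)
  u_3 · u_2 = 0 (should be 0)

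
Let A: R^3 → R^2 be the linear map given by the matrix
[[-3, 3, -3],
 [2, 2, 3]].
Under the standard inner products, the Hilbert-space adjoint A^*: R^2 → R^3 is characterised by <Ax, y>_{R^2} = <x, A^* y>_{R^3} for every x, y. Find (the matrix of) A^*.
A^* = A^T =
[[-3, 2],
 [3, 2],
 [-3, 3]]

For real matrices with standard dot products, the defining identity <Ax, y> = <x, A^* y> gives (Ax)^T y = x^T (A^*) y, i.e. x^T A^T y = x^T (A^*) y. Since this holds for all x, y, we must have A^* = A^T. Therefore
A^* =
[[-3, 2],
 [3, 2],
 [-3, 3]].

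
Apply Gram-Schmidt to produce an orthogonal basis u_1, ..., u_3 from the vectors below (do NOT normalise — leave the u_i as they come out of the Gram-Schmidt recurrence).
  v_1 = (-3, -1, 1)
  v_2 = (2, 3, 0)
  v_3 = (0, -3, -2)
Orthogonal basis:
  u_1 = (-3, -1, 1)
  u_2 = (-5/11, 24/11, 9/11)
  u_3 = (-12/31, 8/31, -28/31)

Apply the Gram-Schmidt recurrence
  u_1 = v_1
  u_i = v_i − Σ_{j<i} ((v_i · u_j) / (u_j · u_j)) · u_j.

Step by step this gives:
  u_1 = (-3, -1, 1)
  u_2 = (-5/11, 24/11, 9/11)
  u_3 = (-12/31, 8/31, -28/31)

Orthogonality check:
  u_2 · u_1 = 0 (should be 0)
  u_3 · u_1 = 0 (should be 0)
  u_3 · u_2 = 0 (should be 0)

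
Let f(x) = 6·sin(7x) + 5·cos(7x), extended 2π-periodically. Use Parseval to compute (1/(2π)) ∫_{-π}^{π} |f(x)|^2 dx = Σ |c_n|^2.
Σ |c_n|^2 = 61/2

Expand |f|^2 and use orthogonality of {sin(nx), cos(mx)} on [-π, π]:
  ∫_{-π}^{π} sin(nx)^2 dx = π, ∫ cos(mx)^2 dx = π, and cross terms integrate to 0.
So ∫_{-π}^{π} f(x)^2 dx = 6^2 · π + 5^2 · π = (36 + 25)π.
Divide by 2π: (36 + 25)/2 = 61/2.
By Parseval, this equals Σ |c_n|^2.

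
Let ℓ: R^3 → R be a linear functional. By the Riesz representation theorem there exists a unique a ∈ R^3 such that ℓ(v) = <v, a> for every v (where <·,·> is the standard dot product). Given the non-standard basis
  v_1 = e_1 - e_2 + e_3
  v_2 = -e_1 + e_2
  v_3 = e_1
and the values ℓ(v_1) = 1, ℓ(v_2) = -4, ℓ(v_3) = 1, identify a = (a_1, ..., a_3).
a = (1, -3, -3)

Write a = (a_1, ..., a_3) in the standard basis. For each basis vector v_i, ℓ(v_i) = <v_i, a> is a linear equation in the a_j's. Collect the n equations into a matrix system V a = ℓ, where row i of V is v_i (expressed in the standard basis). Since V is invertible (lower-triangular with 1s on the diagonal, up to permutation), solve by back-substitution:
  V =
[[1, -1, 1],
 [-1, 1, 0],
 [1, 0, 0]]
  V a = (1, -4, 1)
Solving gives a = (1, -3, -3).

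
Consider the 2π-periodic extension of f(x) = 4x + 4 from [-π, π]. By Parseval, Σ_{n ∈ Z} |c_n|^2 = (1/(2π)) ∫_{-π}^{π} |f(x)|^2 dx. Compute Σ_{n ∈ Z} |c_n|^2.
Σ |c_n|^2 = 16π^2/3 + 16

Expand and integrate term by term over [-π, π]:
  ∫ (4x)^2 dx = 16·(2π^3/3); ∫ 2·4·(4)·x dx = 0 (odd integrand); ∫ 4^2 dx = 16·2π.
So (1/(2π)) ∫_{-π}^{π} (4x + 4)^2 dx = 16π^2/3 + 16 = 16π^2/3 + 16.
Parseval ⇒ Σ |c_n|^2 = 16π^2/3 + 16.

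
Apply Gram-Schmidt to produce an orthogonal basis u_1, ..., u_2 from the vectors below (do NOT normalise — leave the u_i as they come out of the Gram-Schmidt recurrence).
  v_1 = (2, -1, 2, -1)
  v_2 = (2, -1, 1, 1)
Orthogonal basis:
  u_1 = (2, -1, 2, -1)
  u_2 = (4/5, -2/5, -1/5, 8/5)

Apply the Gram-Schmidt recurrence
  u_1 = v_1
  u_i = v_i − Σ_{j<i} ((v_i · u_j) / (u_j · u_j)) · u_j.

Step by step this gives:
  u_1 = (2, -1, 2, -1)
  u_2 = (4/5, -2/5, -1/5, 8/5)

Orthogonality check:
  u_2 · u_1 = 0 (should be 0)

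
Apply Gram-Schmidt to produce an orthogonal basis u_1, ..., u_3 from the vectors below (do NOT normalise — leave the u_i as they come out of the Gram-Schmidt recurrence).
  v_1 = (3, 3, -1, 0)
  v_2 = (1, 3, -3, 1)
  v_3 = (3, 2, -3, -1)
Orthogonal basis:
  u_1 = (3, 3, -1, 0)
  u_2 = (-26/19, 12/19, -42/19, 1)
  u_3 = (97/155, -164/155, -201/155, -208/155)

Apply the Gram-Schmidt recurrence
  u_1 = v_1
  u_i = v_i − Σ_{j<i} ((v_i · u_j) / (u_j · u_j)) · u_j.

Step by step this gives:
  u_1 = (3, 3, -1, 0)
  u_2 = (-26/19, 12/19, -42/19, 1)
  u_3 = (97/155, -164/155, -201/155, -208/155)

Orthogonality check:
  u_2 · u_1 = 0 (should be 0)
  u_3 · u_1 = 0 (should be 0)
  u_3 · u_2 = 0 (should be 0)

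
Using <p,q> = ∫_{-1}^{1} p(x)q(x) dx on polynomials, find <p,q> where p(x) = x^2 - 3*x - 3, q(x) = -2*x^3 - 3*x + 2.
<p,q> = -34/15

Expand the product: p(x)·q(x) = -2*x^5 + 6*x^4 + 3*x^3 + 11*x^2 + 3*x - 6.
∫_{-1}^{1} of each monomial x^k gives [2/(k+1) if k even, 0 if k odd]. Integrating term-by-term (or equivalently evaluating the antiderivative F(x) = -x^6/3 + 6*x^5/5 + 3*x^4/4 + 11*x^3/3 + 3*x^2/2 - 6*x at the endpoints):
  F(1) − F(−1) = 47/60 − (61/20) = -34/15.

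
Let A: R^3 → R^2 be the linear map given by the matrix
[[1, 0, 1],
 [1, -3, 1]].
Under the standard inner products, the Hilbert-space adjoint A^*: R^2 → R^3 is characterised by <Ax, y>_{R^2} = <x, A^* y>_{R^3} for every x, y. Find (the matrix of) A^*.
A^* = A^T =
[[1, 1],
 [0, -3],
 [1, 1]]

For real matrices with standard dot products, the defining identity <Ax, y> = <x, A^* y> gives (Ax)^T y = x^T (A^*) y, i.e. x^T A^T y = x^T (A^*) y. Since this holds for all x, y, we must have A^* = A^T. Therefore
A^* =
[[1, 1],
 [0, -3],
 [1, 1]].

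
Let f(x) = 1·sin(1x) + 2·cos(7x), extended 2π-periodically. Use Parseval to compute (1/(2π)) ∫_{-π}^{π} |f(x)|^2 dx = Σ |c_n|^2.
Σ |c_n|^2 = 5/2

Expand |f|^2 and use orthogonality of {sin(nx), cos(mx)} on [-π, π]:
  ∫_{-π}^{π} sin(nx)^2 dx = π, ∫ cos(mx)^2 dx = π, and cross terms integrate to 0.
So ∫_{-π}^{π} f(x)^2 dx = 1^2 · π + 2^2 · π = (1 + 4)π.
Divide by 2π: (1 + 4)/2 = 5/2.
By Parseval, this equals Σ |c_n|^2.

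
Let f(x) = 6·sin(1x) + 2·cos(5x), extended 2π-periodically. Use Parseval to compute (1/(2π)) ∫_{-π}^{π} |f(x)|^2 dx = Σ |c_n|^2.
Σ |c_n|^2 = 20

Expand |f|^2 and use orthogonality of {sin(nx), cos(mx)} on [-π, π]:
  ∫_{-π}^{π} sin(nx)^2 dx = π, ∫ cos(mx)^2 dx = π, and cross terms integrate to 0.
So ∫_{-π}^{π} f(x)^2 dx = 6^2 · π + 2^2 · π = (36 + 4)π.
Divide by 2π: (36 + 4)/2 = 20.
By Parseval, this equals Σ |c_n|^2.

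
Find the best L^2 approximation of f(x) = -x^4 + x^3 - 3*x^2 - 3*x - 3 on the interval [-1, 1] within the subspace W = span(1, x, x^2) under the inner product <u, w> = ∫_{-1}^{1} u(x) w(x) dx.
g(x) = -27*x^2/7 - 12*x/5 - 102/35

The best approximation g ∈ W is the orthogonal projection of f onto W. Writing g = a_0 + a_1 x + a_2 x^2, the coefficients solve the normal equations G · a = b where
  G_{ij} = <φ_i, φ_j> and b_i = <f, φ_i>, with φ_0 = 1, φ_1 = x, φ_2 = x^2.
G =
  [2, 0, 2/3]
  [0, 2/3, 0]
  [2/3, 0, 2/5],
b = (-42/5, -8/5, -122/35).
Solving gives a_0 = -102/35, a_1 = -12/5, a_2 = -27/7, so
  g(x) = -27*x^2/7 - 12*x/5 - 102/35.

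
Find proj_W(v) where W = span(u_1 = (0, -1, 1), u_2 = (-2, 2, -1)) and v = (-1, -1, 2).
proj_W(v) = (-10/9, -11/9, 16/9)

Set up U = [u_1 | ... | u_2] ∈ R^(3×2). The projector onto W = col(U) is P = U (U^T U)^(-1) U^T.
Compute U^T U =
  [2, -3]
  [-3, 9],
and U^T v = (3, -2).
Solve U^T U · c = U^T v for the coefficients: c = (7/3, 5/9). The projection is proj_W(v) = U c.
Check: (v - proj_W(v)) · u_1 = 0  (should be 0).
Check: (v - proj_W(v)) · u_2 = 0  (should be 0).
Result: proj_W(v) = (-10/9, -11/9, 16/9).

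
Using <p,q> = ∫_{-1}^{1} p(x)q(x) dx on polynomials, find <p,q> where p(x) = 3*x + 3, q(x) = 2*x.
<p,q> = 4

Expand the product: p(x)·q(x) = 6*x^2 + 6*x.
∫_{-1}^{1} of each monomial x^k gives [2/(k+1) if k even, 0 if k odd]. Integrating term-by-term (or equivalently evaluating the antiderivative F(x) = 2*x^3 + 3*x^2 at the endpoints):
  F(1) − F(−1) = 5 − (1) = 4.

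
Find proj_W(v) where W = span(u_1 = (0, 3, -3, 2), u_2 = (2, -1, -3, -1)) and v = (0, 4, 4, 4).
proj_W(v) = (-472/157, 536/157, 408/157, 436/157)

Set up U = [u_1 | ... | u_2] ∈ R^(4×2). The projector onto W = col(U) is P = U (U^T U)^(-1) U^T.
Compute U^T U =
  [22, 4]
  [4, 15],
and U^T v = (8, -20).
Solve U^T U · c = U^T v for the coefficients: c = (100/157, -236/157). The projection is proj_W(v) = U c.
Check: (v - proj_W(v)) · u_1 = 0  (should be 0).
Check: (v - proj_W(v)) · u_2 = 0  (should be 0).
Result: proj_W(v) = (-472/157, 536/157, 408/157, 436/157).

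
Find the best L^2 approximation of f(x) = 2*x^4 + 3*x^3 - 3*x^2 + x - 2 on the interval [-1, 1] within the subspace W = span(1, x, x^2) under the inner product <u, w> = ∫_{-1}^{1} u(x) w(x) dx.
g(x) = -9*x^2/7 + 14*x/5 - 76/35

The best approximation g ∈ W is the orthogonal projection of f onto W. Writing g = a_0 + a_1 x + a_2 x^2, the coefficients solve the normal equations G · a = b where
  G_{ij} = <φ_i, φ_j> and b_i = <f, φ_i>, with φ_0 = 1, φ_1 = x, φ_2 = x^2.
G =
  [2, 0, 2/3]
  [0, 2/3, 0]
  [2/3, 0, 2/5],
b = (-26/5, 28/15, -206/105).
Solving gives a_0 = -76/35, a_1 = 14/5, a_2 = -9/7, so
  g(x) = -9*x^2/7 + 14*x/5 - 76/35.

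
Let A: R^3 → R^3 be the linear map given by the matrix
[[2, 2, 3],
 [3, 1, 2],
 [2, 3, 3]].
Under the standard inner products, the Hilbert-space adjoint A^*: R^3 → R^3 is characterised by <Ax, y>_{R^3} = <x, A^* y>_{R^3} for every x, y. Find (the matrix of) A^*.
A^* = A^T =
[[2, 3, 2],
 [2, 1, 3],
 [3, 2, 3]]

For real matrices with standard dot products, the defining identity <Ax, y> = <x, A^* y> gives (Ax)^T y = x^T (A^*) y, i.e. x^T A^T y = x^T (A^*) y. Since this holds for all x, y, we must have A^* = A^T. Therefore
A^* =
[[2, 3, 2],
 [2, 1, 3],
 [3, 2, 3]].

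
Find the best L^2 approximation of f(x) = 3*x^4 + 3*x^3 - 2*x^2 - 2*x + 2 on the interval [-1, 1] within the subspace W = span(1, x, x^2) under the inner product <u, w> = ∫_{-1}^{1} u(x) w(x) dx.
g(x) = 4*x^2/7 - x/5 + 61/35

The best approximation g ∈ W is the orthogonal projection of f onto W. Writing g = a_0 + a_1 x + a_2 x^2, the coefficients solve the normal equations G · a = b where
  G_{ij} = <φ_i, φ_j> and b_i = <f, φ_i>, with φ_0 = 1, φ_1 = x, φ_2 = x^2.
G =
  [2, 0, 2/3]
  [0, 2/3, 0]
  [2/3, 0, 2/5],
b = (58/15, -2/15, 146/105).
Solving gives a_0 = 61/35, a_1 = -1/5, a_2 = 4/7, so
  g(x) = 4*x^2/7 - x/5 + 61/35.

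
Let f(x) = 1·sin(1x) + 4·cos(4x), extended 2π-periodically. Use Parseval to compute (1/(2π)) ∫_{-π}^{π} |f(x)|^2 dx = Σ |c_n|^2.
Σ |c_n|^2 = 17/2

Expand |f|^2 and use orthogonality of {sin(nx), cos(mx)} on [-π, π]:
  ∫_{-π}^{π} sin(nx)^2 dx = π, ∫ cos(mx)^2 dx = π, and cross terms integrate to 0.
So ∫_{-π}^{π} f(x)^2 dx = 1^2 · π + 4^2 · π = (1 + 16)π.
Divide by 2π: (1 + 16)/2 = 17/2.
By Parseval, this equals Σ |c_n|^2.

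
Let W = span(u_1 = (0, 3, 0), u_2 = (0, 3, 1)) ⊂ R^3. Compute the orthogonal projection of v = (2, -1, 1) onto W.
proj_W(v) = (0, -1, 1)

Set up U = [u_1 | ... | u_2] ∈ R^(3×2). The projector onto W = col(U) is P = U (U^T U)^(-1) U^T.
Compute U^T U =
  [9, 9]
  [9, 10],
and U^T v = (-3, -2).
Solve U^T U · c = U^T v for the coefficients: c = (-4/3, 1). The projection is proj_W(v) = U c.
Check: (v - proj_W(v)) · u_1 = 0  (should be 0).
Check: (v - proj_W(v)) · u_2 = 0  (should be 0).
Result: proj_W(v) = (0, -1, 1).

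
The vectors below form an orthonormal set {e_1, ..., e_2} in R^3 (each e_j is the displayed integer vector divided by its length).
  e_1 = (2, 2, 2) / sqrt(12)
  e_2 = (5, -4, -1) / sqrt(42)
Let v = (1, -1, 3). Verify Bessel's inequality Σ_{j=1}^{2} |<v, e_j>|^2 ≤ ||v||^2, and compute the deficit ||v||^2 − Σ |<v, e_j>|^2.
Σ |<v, e_j>|^2 = 27/7; ||v||^2 = 11; deficit = 50/7

Write each e_j = u_j / sqrt(<u_j, u_j>) where u_j is the displayed integer vector. Then <v, e_j> = <v, u_j> / sqrt(<u_j, u_j>), so |<v, e_j>|^2 = <v, u_j>^2 / <u_j, u_j>.
Coefficients: <v, e_1> = 6/sqrt(12), <v, e_2> = 6/sqrt(42).
Square and sum: Σ |<v, e_j>|^2 = 27/7.
Compute ||v||^2 = v·v = 11.
Deficit = 11 − 27/7 = 50/7 ≥ 0, confirming Bessel's inequality. (The deficit equals ||v − Σ <v,e_j> e_j||^2, the squared distance from v to span{e_j}.)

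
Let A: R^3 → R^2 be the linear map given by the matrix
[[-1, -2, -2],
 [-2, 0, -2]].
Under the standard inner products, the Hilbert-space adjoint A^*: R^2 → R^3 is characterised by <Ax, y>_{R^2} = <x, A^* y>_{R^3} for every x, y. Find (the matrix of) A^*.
A^* = A^T =
[[-1, -2],
 [-2, 0],
 [-2, -2]]

For real matrices with standard dot products, the defining identity <Ax, y> = <x, A^* y> gives (Ax)^T y = x^T (A^*) y, i.e. x^T A^T y = x^T (A^*) y. Since this holds for all x, y, we must have A^* = A^T. Therefore
A^* =
[[-1, -2],
 [-2, 0],
 [-2, -2]].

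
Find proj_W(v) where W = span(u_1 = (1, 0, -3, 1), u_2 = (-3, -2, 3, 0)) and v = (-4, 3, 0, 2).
proj_W(v) = (-1, -6/7, 3/7, 2/7)

Set up U = [u_1 | ... | u_2] ∈ R^(4×2). The projector onto W = col(U) is P = U (U^T U)^(-1) U^T.
Compute U^T U =
  [11, -12]
  [-12, 22],
and U^T v = (-2, 6).
Solve U^T U · c = U^T v for the coefficients: c = (2/7, 3/7). The projection is proj_W(v) = U c.
Check: (v - proj_W(v)) · u_1 = 0  (should be 0).
Check: (v - proj_W(v)) · u_2 = 0  (should be 0).
Result: proj_W(v) = (-1, -6/7, 3/7, 2/7).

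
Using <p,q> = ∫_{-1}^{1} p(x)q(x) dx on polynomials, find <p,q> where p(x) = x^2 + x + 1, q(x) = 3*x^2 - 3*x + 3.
<p,q> = 46/5

Expand the product: p(x)·q(x) = 3*x^4 + 3*x^2 + 3.
∫_{-1}^{1} of each monomial x^k gives [2/(k+1) if k even, 0 if k odd]. Integrating term-by-term (or equivalently evaluating the antiderivative F(x) = 3*x^5/5 + x^3 + 3*x at the endpoints):
  F(1) − F(−1) = 23/5 − (-23/5) = 46/5.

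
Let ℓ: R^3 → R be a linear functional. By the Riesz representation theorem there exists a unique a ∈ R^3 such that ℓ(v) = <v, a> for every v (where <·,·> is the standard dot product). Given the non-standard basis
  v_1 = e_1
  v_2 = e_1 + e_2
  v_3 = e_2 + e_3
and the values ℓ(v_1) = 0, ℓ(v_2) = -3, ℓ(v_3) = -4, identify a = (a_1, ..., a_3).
a = (0, -3, -1)

Write a = (a_1, ..., a_3) in the standard basis. For each basis vector v_i, ℓ(v_i) = <v_i, a> is a linear equation in the a_j's. Collect the n equations into a matrix system V a = ℓ, where row i of V is v_i (expressed in the standard basis). Since V is invertible (lower-triangular with 1s on the diagonal, up to permutation), solve by back-substitution:
  V =
[[1, 0, 0],
 [1, 1, 0],
 [0, 1, 1]]
  V a = (0, -3, -4)
Solving gives a = (0, -3, -1).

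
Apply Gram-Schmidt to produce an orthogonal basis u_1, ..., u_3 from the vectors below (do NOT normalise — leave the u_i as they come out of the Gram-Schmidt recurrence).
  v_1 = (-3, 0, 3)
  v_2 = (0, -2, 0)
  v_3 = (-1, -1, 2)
Orthogonal basis:
  u_1 = (-3, 0, 3)
  u_2 = (0, -2, 0)
  u_3 = (1/2, 0, 1/2)

Apply the Gram-Schmidt recurrence
  u_1 = v_1
  u_i = v_i − Σ_{j<i} ((v_i · u_j) / (u_j · u_j)) · u_j.

Step by step this gives:
  u_1 = (-3, 0, 3)
  u_2 = (0, -2, 0)
  u_3 = (1/2, 0, 1/2)

Orthogonality check:
  u_2 · u_1 = 0 (should be 0)
  u_3 · u_1 = 0 (should be 0)
  u_3 · u_2 = 0 (should be 0)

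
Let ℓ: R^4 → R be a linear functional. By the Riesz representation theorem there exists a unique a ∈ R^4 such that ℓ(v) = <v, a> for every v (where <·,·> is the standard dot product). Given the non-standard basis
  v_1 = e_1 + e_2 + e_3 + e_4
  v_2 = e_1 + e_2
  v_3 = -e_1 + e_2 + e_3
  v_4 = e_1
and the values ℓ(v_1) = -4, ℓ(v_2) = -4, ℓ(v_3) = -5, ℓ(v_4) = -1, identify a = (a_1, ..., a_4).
a = (-1, -3, -3, 3)

Write a = (a_1, ..., a_4) in the standard basis. For each basis vector v_i, ℓ(v_i) = <v_i, a> is a linear equation in the a_j's. Collect the n equations into a matrix system V a = ℓ, where row i of V is v_i (expressed in the standard basis). Since V is invertible (lower-triangular with 1s on the diagonal, up to permutation), solve by back-substitution:
  V =
[[1, 1, 1, 1],
 [1, 1, 0, 0],
 [-1, 1, 1, 0],
 [1, 0, 0, 0]]
  V a = (-4, -4, -5, -1)
Solving gives a = (-1, -3, -3, 3).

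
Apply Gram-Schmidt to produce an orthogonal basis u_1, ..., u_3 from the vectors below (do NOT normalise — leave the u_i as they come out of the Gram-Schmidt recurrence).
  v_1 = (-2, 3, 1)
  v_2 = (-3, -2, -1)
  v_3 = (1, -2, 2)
Orthogonal basis:
  u_1 = (-2, 3, 1)
  u_2 = (-22/7, -25/14, -13/14)
  u_3 = (-7/39, -35/39, 7/3)

Apply the Gram-Schmidt recurrence
  u_1 = v_1
  u_i = v_i − Σ_{j<i} ((v_i · u_j) / (u_j · u_j)) · u_j.

Step by step this gives:
  u_1 = (-2, 3, 1)
  u_2 = (-22/7, -25/14, -13/14)
  u_3 = (-7/39, -35/39, 7/3)

Orthogonality check:
  u_2 · u_1 = 0 (should be 0)
  u_3 · u_1 = 0 (should be 0)
  u_3 · u_2 = 0 (should be 0)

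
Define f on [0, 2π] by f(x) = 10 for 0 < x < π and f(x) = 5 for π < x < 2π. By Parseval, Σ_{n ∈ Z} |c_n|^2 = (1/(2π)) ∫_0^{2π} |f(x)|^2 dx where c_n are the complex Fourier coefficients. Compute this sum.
Σ |c_n|^2 = 125/2

Parseval equates the L^2 energy of f (normalised by 1/(2π)) with the ℓ^2 sum of its Fourier coefficients: (1/(2π)) ∫_0^{2π} |f|^2 = Σ |c_n|^2.
Compute the left side: (1/(2π)) [∫_0^π 10^2 dx + ∫_π^{2π} 5^2 dx] = (1/(2π)) · (100π + 25π) = (100 + 25)/2 = 125/2.
So Σ_{n ∈ Z} |c_n|^2 = 125/2.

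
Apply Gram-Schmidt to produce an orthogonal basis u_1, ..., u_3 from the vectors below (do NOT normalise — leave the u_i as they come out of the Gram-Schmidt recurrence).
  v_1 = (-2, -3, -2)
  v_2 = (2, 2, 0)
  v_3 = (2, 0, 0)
Orthogonal basis:
  u_1 = (-2, -3, -2)
  u_2 = (14/17, 4/17, -20/17)
  u_3 = (8/9, -8/9, 4/9)

Apply the Gram-Schmidt recurrence
  u_1 = v_1
  u_i = v_i − Σ_{j<i} ((v_i · u_j) / (u_j · u_j)) · u_j.

Step by step this gives:
  u_1 = (-2, -3, -2)
  u_2 = (14/17, 4/17, -20/17)
  u_3 = (8/9, -8/9, 4/9)

Orthogonality check:
  u_2 · u_1 = 0 (should be 0)
  u_3 · u_1 = 0 (should be 0)
  u_3 · u_2 = 0 (should be 0)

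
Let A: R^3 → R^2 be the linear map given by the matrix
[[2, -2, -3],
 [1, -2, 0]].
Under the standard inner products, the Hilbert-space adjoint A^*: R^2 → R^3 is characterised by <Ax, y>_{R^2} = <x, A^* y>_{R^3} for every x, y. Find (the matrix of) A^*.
A^* = A^T =
[[2, 1],
 [-2, -2],
 [-3, 0]]

For real matrices with standard dot products, the defining identity <Ax, y> = <x, A^* y> gives (Ax)^T y = x^T (A^*) y, i.e. x^T A^T y = x^T (A^*) y. Since this holds for all x, y, we must have A^* = A^T. Therefore
A^* =
[[2, 1],
 [-2, -2],
 [-3, 0]].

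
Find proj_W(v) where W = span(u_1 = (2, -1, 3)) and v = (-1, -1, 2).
proj_W(v) = (5/7, -5/14, 15/14)

Set up U = [u_1 | ... | u_1] ∈ R^(3×1). The projector onto W = col(U) is P = U (U^T U)^(-1) U^T.
Compute U^T U =
  [14],
and U^T v = (5).
Solve U^T U · c = U^T v for the coefficients: c = (5/14). The projection is proj_W(v) = U c.
Check: (v - proj_W(v)) · u_1 = 0  (should be 0).
Result: proj_W(v) = (5/7, -5/14, 15/14).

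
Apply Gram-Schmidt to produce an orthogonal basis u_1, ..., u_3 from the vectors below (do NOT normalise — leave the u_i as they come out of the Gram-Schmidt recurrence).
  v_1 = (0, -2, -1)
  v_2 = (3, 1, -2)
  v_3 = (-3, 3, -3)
Orthogonal basis:
  u_1 = (0, -2, -1)
  u_2 = (3, 1, -2)
  u_3 = (-3, 9/5, -18/5)

Apply the Gram-Schmidt recurrence
  u_1 = v_1
  u_i = v_i − Σ_{j<i} ((v_i · u_j) / (u_j · u_j)) · u_j.

Step by step this gives:
  u_1 = (0, -2, -1)
  u_2 = (3, 1, -2)
  u_3 = (-3, 9/5, -18/5)

Orthogonality check:
  u_2 · u_1 = 0 (should be 0)
  u_3 · u_1 = 0 (should be 0)
  u_3 · u_2 = 0 (should be 0)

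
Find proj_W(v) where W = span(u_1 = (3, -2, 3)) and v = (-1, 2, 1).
proj_W(v) = (-6/11, 4/11, -6/11)

Set up U = [u_1 | ... | u_1] ∈ R^(3×1). The projector onto W = col(U) is P = U (U^T U)^(-1) U^T.
Compute U^T U =
  [22],
and U^T v = (-4).
Solve U^T U · c = U^T v for the coefficients: c = (-2/11). The projection is proj_W(v) = U c.
Check: (v - proj_W(v)) · u_1 = 0  (should be 0).
Result: proj_W(v) = (-6/11, 4/11, -6/11).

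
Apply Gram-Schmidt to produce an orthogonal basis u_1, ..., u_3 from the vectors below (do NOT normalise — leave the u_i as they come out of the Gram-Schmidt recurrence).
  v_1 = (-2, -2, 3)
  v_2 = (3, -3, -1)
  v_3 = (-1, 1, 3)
Orthogonal basis:
  u_1 = (-2, -2, 3)
  u_2 = (45/17, -57/17, -8/17)
  u_3 = (176/157, 112/157, 192/157)

Apply the Gram-Schmidt recurrence
  u_1 = v_1
  u_i = v_i − Σ_{j<i} ((v_i · u_j) / (u_j · u_j)) · u_j.

Step by step this gives:
  u_1 = (-2, -2, 3)
  u_2 = (45/17, -57/17, -8/17)
  u_3 = (176/157, 112/157, 192/157)

Orthogonality check:
  u_2 · u_1 = 0 (should be 0)
  u_3 · u_1 = 0 (should be 0)
  u_3 · u_2 = 0 (should be 0)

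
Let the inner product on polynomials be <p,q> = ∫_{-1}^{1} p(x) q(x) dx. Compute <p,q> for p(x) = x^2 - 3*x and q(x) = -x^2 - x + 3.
<p,q> = 18/5

Expand the product: p(x)·q(x) = -x^4 + 2*x^3 + 6*x^2 - 9*x.
∫_{-1}^{1} of each monomial x^k gives [2/(k+1) if k even, 0 if k odd]. Integrating term-by-term (or equivalently evaluating the antiderivative F(x) = -x^5/5 + x^4/2 + 2*x^3 - 9*x^2/2 at the endpoints):
  F(1) − F(−1) = -11/5 − (-29/5) = 18/5.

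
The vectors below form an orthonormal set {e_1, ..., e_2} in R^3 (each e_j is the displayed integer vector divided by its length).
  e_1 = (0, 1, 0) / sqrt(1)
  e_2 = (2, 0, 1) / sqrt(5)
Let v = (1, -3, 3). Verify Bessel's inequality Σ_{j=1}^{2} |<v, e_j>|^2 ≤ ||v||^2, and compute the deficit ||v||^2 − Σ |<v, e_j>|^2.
Σ |<v, e_j>|^2 = 14; ||v||^2 = 19; deficit = 5

Write each e_j = u_j / sqrt(<u_j, u_j>) where u_j is the displayed integer vector. Then <v, e_j> = <v, u_j> / sqrt(<u_j, u_j>), so |<v, e_j>|^2 = <v, u_j>^2 / <u_j, u_j>.
Coefficients: <v, e_1> = -3/sqrt(1), <v, e_2> = 5/sqrt(5).
Square and sum: Σ |<v, e_j>|^2 = 14.
Compute ||v||^2 = v·v = 19.
Deficit = 19 − 14 = 5 ≥ 0, confirming Bessel's inequality. (The deficit equals ||v − Σ <v,e_j> e_j||^2, the squared distance from v to span{e_j}.)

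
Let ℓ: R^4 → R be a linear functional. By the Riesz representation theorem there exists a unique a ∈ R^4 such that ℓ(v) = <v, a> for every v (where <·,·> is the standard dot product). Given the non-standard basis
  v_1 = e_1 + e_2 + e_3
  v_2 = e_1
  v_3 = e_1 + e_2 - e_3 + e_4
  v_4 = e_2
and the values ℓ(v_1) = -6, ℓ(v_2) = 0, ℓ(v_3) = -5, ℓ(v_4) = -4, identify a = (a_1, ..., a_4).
a = (0, -4, -2, -3)

Write a = (a_1, ..., a_4) in the standard basis. For each basis vector v_i, ℓ(v_i) = <v_i, a> is a linear equation in the a_j's. Collect the n equations into a matrix system V a = ℓ, where row i of V is v_i (expressed in the standard basis). Since V is invertible (lower-triangular with 1s on the diagonal, up to permutation), solve by back-substitution:
  V =
[[1, 1, 1, 0],
 [1, 0, 0, 0],
 [1, 1, -1, 1],
 [0, 1, 0, 0]]
  V a = (-6, 0, -5, -4)
Solving gives a = (0, -4, -2, -3).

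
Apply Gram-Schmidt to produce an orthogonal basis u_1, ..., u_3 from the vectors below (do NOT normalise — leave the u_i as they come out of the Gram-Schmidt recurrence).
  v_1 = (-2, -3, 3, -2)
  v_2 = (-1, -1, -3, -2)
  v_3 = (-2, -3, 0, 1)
Orthogonal basis:
  u_1 = (-2, -3, 3, -2)
  u_2 = (-1, -1, -3, -2)
  u_3 = (-62/65, -199/130, -87/130, 146/65)

Apply the Gram-Schmidt recurrence
  u_1 = v_1
  u_i = v_i − Σ_{j<i} ((v_i · u_j) / (u_j · u_j)) · u_j.

Step by step this gives:
  u_1 = (-2, -3, 3, -2)
  u_2 = (-1, -1, -3, -2)
  u_3 = (-62/65, -199/130, -87/130, 146/65)

Orthogonality check:
  u_2 · u_1 = 0 (should be 0)
  u_3 · u_1 = 0 (should be 0)
  u_3 · u_2 = 0 (should be 0)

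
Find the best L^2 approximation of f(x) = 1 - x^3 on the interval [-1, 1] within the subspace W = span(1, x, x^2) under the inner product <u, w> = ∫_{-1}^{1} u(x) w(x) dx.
g(x) = 1 - 3*x/5

The best approximation g ∈ W is the orthogonal projection of f onto W. Writing g = a_0 + a_1 x + a_2 x^2, the coefficients solve the normal equations G · a = b where
  G_{ij} = <φ_i, φ_j> and b_i = <f, φ_i>, with φ_0 = 1, φ_1 = x, φ_2 = x^2.
G =
  [2, 0, 2/3]
  [0, 2/3, 0]
  [2/3, 0, 2/5],
b = (2, -2/5, 2/3).
Solving gives a_0 = 1, a_1 = -3/5, a_2 = 0, so
  g(x) = 1 - 3*x/5.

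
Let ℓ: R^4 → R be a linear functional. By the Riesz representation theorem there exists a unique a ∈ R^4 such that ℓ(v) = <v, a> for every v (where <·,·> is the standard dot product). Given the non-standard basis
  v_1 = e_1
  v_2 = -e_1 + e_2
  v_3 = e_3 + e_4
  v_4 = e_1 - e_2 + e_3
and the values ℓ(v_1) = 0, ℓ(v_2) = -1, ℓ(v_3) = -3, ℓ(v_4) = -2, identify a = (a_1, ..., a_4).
a = (0, -1, -3, 0)

Write a = (a_1, ..., a_4) in the standard basis. For each basis vector v_i, ℓ(v_i) = <v_i, a> is a linear equation in the a_j's. Collect the n equations into a matrix system V a = ℓ, where row i of V is v_i (expressed in the standard basis). Since V is invertible (lower-triangular with 1s on the diagonal, up to permutation), solve by back-substitution:
  V =
[[1, 0, 0, 0],
 [-1, 1, 0, 0],
 [0, 0, 1, 1],
 [1, -1, 1, 0]]
  V a = (0, -1, -3, -2)
Solving gives a = (0, -1, -3, 0).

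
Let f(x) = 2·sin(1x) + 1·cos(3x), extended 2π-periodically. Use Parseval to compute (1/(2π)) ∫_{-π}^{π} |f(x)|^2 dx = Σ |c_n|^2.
Σ |c_n|^2 = 5/2

Expand |f|^2 and use orthogonality of {sin(nx), cos(mx)} on [-π, π]:
  ∫_{-π}^{π} sin(nx)^2 dx = π, ∫ cos(mx)^2 dx = π, and cross terms integrate to 0.
So ∫_{-π}^{π} f(x)^2 dx = 2^2 · π + 1^2 · π = (4 + 1)π.
Divide by 2π: (4 + 1)/2 = 5/2.
By Parseval, this equals Σ |c_n|^2.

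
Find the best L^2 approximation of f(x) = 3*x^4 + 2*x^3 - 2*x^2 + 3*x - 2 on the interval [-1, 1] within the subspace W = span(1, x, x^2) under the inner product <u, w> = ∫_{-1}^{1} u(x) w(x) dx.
g(x) = 4*x^2/7 + 21*x/5 - 79/35

The best approximation g ∈ W is the orthogonal projection of f onto W. Writing g = a_0 + a_1 x + a_2 x^2, the coefficients solve the normal equations G · a = b where
  G_{ij} = <φ_i, φ_j> and b_i = <f, φ_i>, with φ_0 = 1, φ_1 = x, φ_2 = x^2.
G =
  [2, 0, 2/3]
  [0, 2/3, 0]
  [2/3, 0, 2/5],
b = (-62/15, 14/5, -134/105).
Solving gives a_0 = -79/35, a_1 = 21/5, a_2 = 4/7, so
  g(x) = 4*x^2/7 + 21*x/5 - 79/35.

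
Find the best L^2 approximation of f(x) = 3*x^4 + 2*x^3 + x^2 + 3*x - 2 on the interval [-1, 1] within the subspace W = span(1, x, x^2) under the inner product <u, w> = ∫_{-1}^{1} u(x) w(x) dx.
g(x) = 25*x^2/7 + 21*x/5 - 79/35

The best approximation g ∈ W is the orthogonal projection of f onto W. Writing g = a_0 + a_1 x + a_2 x^2, the coefficients solve the normal equations G · a = b where
  G_{ij} = <φ_i, φ_j> and b_i = <f, φ_i>, with φ_0 = 1, φ_1 = x, φ_2 = x^2.
G =
  [2, 0, 2/3]
  [0, 2/3, 0]
  [2/3, 0, 2/5],
b = (-32/15, 14/5, -8/105).
Solving gives a_0 = -79/35, a_1 = 21/5, a_2 = 25/7, so
  g(x) = 25*x^2/7 + 21*x/5 - 79/35.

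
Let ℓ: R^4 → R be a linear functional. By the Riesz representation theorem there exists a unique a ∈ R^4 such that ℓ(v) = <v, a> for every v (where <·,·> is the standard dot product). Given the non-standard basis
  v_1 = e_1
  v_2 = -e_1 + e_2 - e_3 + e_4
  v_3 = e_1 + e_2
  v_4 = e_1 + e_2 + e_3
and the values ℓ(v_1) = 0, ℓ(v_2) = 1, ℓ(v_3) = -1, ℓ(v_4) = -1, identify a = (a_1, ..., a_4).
a = (0, -1, 0, 2)

Write a = (a_1, ..., a_4) in the standard basis. For each basis vector v_i, ℓ(v_i) = <v_i, a> is a linear equation in the a_j's. Collect the n equations into a matrix system V a = ℓ, where row i of V is v_i (expressed in the standard basis). Since V is invertible (lower-triangular with 1s on the diagonal, up to permutation), solve by back-substitution:
  V =
[[1, 0, 0, 0],
 [-1, 1, -1, 1],
 [1, 1, 0, 0],
 [1, 1, 1, 0]]
  V a = (0, 1, -1, -1)
Solving gives a = (0, -1, 0, 2).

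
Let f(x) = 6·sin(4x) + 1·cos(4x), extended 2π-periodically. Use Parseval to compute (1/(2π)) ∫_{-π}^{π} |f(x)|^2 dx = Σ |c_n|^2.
Σ |c_n|^2 = 37/2

Expand |f|^2 and use orthogonality of {sin(nx), cos(mx)} on [-π, π]:
  ∫_{-π}^{π} sin(nx)^2 dx = π, ∫ cos(mx)^2 dx = π, and cross terms integrate to 0.
So ∫_{-π}^{π} f(x)^2 dx = 6^2 · π + 1^2 · π = (36 + 1)π.
Divide by 2π: (36 + 1)/2 = 37/2.
By Parseval, this equals Σ |c_n|^2.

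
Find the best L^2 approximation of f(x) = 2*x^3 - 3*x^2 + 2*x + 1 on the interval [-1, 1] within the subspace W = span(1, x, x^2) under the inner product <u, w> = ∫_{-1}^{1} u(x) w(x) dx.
g(x) = -3*x^2 + 16*x/5 + 1

The best approximation g ∈ W is the orthogonal projection of f onto W. Writing g = a_0 + a_1 x + a_2 x^2, the coefficients solve the normal equations G · a = b where
  G_{ij} = <φ_i, φ_j> and b_i = <f, φ_i>, with φ_0 = 1, φ_1 = x, φ_2 = x^2.
G =
  [2, 0, 2/3]
  [0, 2/3, 0]
  [2/3, 0, 2/5],
b = (0, 32/15, -8/15).
Solving gives a_0 = 1, a_1 = 16/5, a_2 = -3, so
  g(x) = -3*x^2 + 16*x/5 + 1.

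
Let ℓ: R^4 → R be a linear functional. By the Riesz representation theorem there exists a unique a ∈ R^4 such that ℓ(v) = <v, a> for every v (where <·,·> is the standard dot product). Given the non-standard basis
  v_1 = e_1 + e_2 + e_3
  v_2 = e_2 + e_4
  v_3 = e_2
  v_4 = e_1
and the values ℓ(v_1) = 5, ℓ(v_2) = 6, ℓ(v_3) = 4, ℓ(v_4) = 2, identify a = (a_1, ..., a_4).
a = (2, 4, -1, 2)

Write a = (a_1, ..., a_4) in the standard basis. For each basis vector v_i, ℓ(v_i) = <v_i, a> is a linear equation in the a_j's. Collect the n equations into a matrix system V a = ℓ, where row i of V is v_i (expressed in the standard basis). Since V is invertible (lower-triangular with 1s on the diagonal, up to permutation), solve by back-substitution:
  V =
[[1, 1, 1, 0],
 [0, 1, 0, 1],
 [0, 1, 0, 0],
 [1, 0, 0, 0]]
  V a = (5, 6, 4, 2)
Solving gives a = (2, 4, -1, 2).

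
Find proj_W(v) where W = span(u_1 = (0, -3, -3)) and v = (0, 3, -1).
proj_W(v) = (0, 1, 1)

Set up U = [u_1 | ... | u_1] ∈ R^(3×1). The projector onto W = col(U) is P = U (U^T U)^(-1) U^T.
Compute U^T U =
  [18],
and U^T v = (-6).
Solve U^T U · c = U^T v for the coefficients: c = (-1/3). The projection is proj_W(v) = U c.
Check: (v - proj_W(v)) · u_1 = 0  (should be 0).
Result: proj_W(v) = (0, 1, 1).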